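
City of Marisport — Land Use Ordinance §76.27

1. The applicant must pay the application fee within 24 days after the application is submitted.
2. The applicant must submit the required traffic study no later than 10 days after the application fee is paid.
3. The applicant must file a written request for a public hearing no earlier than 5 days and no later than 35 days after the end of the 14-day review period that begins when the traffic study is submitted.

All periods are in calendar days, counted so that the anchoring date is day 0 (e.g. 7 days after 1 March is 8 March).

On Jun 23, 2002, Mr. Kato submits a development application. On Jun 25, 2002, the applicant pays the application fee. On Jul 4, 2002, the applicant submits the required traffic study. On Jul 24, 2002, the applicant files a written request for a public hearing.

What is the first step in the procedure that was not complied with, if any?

(1) due by Jun 23, 2002 + 24 days = Jul 17, 2002; completed Jun 25, 2002, before the deadline.
(2) due by Jun 25, 2002 + 10 days = Jul 5, 2002; Jul 4, 2002 is within that limit.
(3) the permitted window runs from Jul 18, 2002 + 5 = Jul 23, 2002 to Jul 18, 2002 + 35 = Aug 22, 2002; done Jul 24, 2002 — within the window.

None — every step was satisfied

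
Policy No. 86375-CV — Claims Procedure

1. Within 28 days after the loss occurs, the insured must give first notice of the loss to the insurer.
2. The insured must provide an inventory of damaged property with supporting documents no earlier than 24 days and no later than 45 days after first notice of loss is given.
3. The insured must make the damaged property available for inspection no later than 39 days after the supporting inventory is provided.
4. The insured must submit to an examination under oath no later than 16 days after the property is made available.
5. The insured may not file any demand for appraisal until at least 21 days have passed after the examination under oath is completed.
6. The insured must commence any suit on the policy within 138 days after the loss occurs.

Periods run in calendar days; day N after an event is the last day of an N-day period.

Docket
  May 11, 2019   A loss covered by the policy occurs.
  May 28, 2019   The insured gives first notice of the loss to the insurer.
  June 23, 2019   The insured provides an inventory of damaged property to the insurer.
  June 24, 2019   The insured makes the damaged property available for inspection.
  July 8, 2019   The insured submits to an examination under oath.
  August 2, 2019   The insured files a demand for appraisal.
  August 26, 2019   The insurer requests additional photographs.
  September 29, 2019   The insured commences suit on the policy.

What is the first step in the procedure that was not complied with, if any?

Step 6

(1) due by May 11, 2019 + 28 days = June 8, 2019; completed May 28, 2019, before the deadline.
(2) the permitted window runs from May 28, 2019 + 24 = June 21, 2019 to May 28, 2019 + 45 = July 12, 2019; June 23, 2019 falls inside that range.
(3) due by June 23, 2019 + 39 days = August 1, 2019; June 24, 2019 is within that limit.
(4) due by June 24, 2019 + 16 days = July 10, 2019; completed July 8, 2019, before the deadline.
(5) permitted from July 8, 2019 + 21 days = July 29, 2019 onward; done August 2, 2019, after the minimum wait.
(6) due by May 11, 2019 + 138 days = September 26, 2019; not done until September 29, 2019, 3 days after the deadline.
The procedure was therefore not followed at step 6.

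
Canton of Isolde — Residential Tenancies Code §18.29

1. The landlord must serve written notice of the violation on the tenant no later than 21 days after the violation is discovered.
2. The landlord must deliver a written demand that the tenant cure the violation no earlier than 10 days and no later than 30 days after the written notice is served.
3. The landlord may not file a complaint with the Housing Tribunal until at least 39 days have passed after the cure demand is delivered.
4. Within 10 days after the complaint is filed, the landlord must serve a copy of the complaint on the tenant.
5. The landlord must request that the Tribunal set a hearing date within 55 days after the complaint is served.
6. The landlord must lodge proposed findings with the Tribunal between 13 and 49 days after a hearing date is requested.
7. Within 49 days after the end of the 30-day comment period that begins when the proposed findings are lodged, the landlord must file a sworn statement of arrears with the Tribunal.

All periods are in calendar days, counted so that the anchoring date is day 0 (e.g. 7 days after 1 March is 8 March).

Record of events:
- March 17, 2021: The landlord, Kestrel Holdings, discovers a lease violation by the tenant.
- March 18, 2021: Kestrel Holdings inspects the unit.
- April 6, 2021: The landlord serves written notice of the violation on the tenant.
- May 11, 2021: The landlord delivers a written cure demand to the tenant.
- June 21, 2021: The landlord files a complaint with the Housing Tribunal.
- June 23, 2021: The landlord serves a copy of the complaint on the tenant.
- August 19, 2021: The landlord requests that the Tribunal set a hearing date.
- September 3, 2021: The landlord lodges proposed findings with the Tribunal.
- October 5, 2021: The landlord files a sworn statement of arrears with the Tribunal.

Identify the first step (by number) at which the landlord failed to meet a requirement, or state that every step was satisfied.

Step 2

Step 1: 21 days after March 17, 2021 (when the violation is discovered) is April 7, 2021; April 6, 2021 is within that limit.
Step 2: the window is 10–30 days after April 6, 2021 (when the written notice is served), so April 16, 2021 through May 6, 2021; May 11, 2021 is 5 days past the end of the window.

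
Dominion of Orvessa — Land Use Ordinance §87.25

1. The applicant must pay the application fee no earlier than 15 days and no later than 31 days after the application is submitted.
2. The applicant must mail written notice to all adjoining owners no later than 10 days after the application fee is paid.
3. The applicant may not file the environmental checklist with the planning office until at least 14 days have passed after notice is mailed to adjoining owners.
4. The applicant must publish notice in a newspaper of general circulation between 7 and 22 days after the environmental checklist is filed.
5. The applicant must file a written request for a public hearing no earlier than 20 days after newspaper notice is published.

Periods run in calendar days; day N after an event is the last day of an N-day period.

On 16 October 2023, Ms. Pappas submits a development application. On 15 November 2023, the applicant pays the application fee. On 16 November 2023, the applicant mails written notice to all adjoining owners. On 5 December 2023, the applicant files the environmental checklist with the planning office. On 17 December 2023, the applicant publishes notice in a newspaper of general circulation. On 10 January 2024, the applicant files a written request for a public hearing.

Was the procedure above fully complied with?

(1) the permitted window runs from 16 October 2023 + 15 = 31 October 2023 to 16 October 2023 + 31 = 16 November 2023; done 15 November 2023, which is between those dates.
(2) due by 15 November 2023 + 10 days = 25 November 2023; completed 16 November 2023, before the deadline.
(3) permitted from 16 November 2023 + 14 days = 30 November 2023 onward; 5 December 2023 is on or after that date.
(4) the permitted window runs from 5 December 2023 + 7 = 12 December 2023 to 5 December 2023 + 22 = 27 December 2023; 17 December 2023 falls inside that range.
(5) permitted from 17 December 2023 + 20 days = 6 January 2024 onward; 10 January 2024 is on or after that date.

Yes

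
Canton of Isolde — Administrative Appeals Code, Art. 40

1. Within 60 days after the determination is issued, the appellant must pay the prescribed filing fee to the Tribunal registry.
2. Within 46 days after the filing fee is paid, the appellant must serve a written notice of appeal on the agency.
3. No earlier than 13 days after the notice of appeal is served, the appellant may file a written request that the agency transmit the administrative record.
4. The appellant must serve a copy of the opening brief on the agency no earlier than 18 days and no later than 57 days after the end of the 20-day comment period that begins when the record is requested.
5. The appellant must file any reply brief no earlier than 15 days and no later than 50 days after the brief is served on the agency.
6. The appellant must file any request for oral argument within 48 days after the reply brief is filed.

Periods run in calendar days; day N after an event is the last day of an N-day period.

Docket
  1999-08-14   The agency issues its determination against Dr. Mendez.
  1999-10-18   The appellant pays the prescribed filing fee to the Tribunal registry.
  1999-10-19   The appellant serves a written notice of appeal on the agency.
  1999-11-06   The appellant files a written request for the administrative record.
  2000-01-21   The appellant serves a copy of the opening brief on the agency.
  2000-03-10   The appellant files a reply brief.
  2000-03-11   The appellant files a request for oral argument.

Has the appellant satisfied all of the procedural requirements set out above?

(1) due by 1999-08-14 + 60 days = 1999-10-13; 1999-10-18 misses that deadline by 5 days.

No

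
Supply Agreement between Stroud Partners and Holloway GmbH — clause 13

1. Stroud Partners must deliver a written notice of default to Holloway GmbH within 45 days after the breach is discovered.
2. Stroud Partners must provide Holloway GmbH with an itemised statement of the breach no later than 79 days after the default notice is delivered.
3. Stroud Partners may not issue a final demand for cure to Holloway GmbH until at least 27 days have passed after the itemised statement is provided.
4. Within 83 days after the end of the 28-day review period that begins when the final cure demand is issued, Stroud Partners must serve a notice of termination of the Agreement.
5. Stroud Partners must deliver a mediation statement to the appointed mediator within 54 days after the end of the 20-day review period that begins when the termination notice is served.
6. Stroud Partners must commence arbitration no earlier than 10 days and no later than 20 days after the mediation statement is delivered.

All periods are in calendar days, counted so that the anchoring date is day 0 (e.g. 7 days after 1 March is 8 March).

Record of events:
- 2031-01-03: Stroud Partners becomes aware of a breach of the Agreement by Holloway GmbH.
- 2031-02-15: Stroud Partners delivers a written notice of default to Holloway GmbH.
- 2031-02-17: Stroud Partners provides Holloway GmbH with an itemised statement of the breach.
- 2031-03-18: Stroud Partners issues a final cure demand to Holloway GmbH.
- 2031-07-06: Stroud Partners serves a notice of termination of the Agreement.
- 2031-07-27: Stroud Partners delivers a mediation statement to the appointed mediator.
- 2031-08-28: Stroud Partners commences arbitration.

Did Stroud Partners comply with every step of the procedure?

Step 1 — counting 45 days from 2031-01-03 (when the breach is discovered) gives a deadline of 2031-02-17; done 2031-02-15 — timely.
Step 2 — counting 79 days from 2031-02-15 (when the default notice is delivered) gives a deadline of 2031-05-05; completed 2031-02-17, before the deadline.
Step 3 — must wait 27 days from 2031-02-17 (when the itemised statement is provided), so not before 2031-03-16; done 2031-03-18, after the minimum wait.
Step 4 — counting 83 days from 2031-04-15 (end of the 28-day review period, which began when the final cure demand is issued on 2031-03-18) gives a deadline of 2031-07-07; 2031-07-06 is within that limit.
Step 5 — counting 54 days from 2031-07-26 (end of the 20-day review period, which began when the termination notice is served on 2031-07-06) gives a deadline of 2031-09-18; completed 2031-07-27, before the deadline.
Step 6 — 10 and 20 days from 2031-07-27 (when the mediation statement is delivered) are 2031-08-06 and 2031-08-16 respectively; done 2031-08-28 — 12 days after the window closed.
The procedure was therefore not followed at step 6.

No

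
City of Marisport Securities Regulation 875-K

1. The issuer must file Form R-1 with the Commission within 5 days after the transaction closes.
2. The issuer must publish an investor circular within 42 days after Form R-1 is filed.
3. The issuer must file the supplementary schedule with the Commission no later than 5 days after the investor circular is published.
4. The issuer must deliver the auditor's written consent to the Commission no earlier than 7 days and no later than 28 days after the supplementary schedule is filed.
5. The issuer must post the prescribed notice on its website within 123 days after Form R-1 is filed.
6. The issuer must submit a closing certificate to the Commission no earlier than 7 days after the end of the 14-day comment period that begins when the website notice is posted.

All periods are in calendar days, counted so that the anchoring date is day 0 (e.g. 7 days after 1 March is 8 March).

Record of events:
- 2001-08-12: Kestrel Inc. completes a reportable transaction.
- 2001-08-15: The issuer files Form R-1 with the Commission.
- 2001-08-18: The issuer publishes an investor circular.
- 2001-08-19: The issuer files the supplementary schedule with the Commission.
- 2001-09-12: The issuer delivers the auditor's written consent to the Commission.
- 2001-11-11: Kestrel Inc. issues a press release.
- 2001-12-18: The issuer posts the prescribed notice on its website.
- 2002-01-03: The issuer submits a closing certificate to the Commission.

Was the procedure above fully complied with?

Step 1 — counting 5 days from 2001-08-12 (when the transaction closes) gives a deadline of 2001-08-17; done 2001-08-15 — timely.
Step 2 — counting 42 days from 2001-08-15 (when Form R-1 is filed) gives a deadline of 2001-09-26; 2001-08-18 is within that limit.
Step 3 — counting 5 days from 2001-08-18 (when the investor circular is published) gives a deadline of 2001-08-23; done 2001-08-19 — timely.
Step 4 — 7 and 28 days from 2001-08-19 (when the supplementary schedule is filed) are 2001-08-26 and 2001-09-16 respectively; 2001-09-12 falls inside that range.
Step 5 — counting 123 days from 2001-08-15 (when Form R-1 is filed) gives a deadline of 2001-12-16; 2001-12-18 misses that deadline by 2 days.
That is the first point of non-compliance.

No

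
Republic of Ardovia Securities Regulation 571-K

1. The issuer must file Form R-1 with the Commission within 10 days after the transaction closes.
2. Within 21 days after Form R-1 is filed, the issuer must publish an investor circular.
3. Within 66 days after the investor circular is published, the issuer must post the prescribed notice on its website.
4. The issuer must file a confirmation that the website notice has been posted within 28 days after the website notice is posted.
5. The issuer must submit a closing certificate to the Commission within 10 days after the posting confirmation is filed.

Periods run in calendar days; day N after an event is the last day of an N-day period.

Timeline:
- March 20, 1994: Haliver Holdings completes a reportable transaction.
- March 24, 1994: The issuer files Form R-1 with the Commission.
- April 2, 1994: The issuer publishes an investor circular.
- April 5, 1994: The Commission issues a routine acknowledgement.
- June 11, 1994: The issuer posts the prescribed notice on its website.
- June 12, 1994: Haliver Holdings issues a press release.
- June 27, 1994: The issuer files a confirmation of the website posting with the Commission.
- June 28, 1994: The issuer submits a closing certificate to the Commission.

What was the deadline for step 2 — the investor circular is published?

Step 2 runs from March 24, 1994, when Form R-1 is filed. 21 days after March 24, 1994 is April 14, 1994.

April 14, 1994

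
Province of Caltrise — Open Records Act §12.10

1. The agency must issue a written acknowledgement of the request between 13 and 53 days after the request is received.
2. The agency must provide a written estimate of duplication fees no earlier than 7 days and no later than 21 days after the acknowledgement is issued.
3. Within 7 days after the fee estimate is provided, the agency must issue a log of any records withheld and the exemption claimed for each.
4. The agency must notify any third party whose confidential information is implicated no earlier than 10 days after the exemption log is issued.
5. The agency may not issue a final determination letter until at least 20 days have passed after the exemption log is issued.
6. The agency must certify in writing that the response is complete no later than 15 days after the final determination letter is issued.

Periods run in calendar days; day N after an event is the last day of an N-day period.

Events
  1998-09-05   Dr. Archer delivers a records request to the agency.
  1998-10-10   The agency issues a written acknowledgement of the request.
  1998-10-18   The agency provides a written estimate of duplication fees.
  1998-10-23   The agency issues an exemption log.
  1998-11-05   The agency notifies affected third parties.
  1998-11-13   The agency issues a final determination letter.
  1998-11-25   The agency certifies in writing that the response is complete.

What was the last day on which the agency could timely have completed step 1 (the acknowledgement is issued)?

Step 1 runs from 1998-09-05, when the request is received. The window is 13–53 days after 1998-09-05; it closes on 1998-10-28.

1998-10-28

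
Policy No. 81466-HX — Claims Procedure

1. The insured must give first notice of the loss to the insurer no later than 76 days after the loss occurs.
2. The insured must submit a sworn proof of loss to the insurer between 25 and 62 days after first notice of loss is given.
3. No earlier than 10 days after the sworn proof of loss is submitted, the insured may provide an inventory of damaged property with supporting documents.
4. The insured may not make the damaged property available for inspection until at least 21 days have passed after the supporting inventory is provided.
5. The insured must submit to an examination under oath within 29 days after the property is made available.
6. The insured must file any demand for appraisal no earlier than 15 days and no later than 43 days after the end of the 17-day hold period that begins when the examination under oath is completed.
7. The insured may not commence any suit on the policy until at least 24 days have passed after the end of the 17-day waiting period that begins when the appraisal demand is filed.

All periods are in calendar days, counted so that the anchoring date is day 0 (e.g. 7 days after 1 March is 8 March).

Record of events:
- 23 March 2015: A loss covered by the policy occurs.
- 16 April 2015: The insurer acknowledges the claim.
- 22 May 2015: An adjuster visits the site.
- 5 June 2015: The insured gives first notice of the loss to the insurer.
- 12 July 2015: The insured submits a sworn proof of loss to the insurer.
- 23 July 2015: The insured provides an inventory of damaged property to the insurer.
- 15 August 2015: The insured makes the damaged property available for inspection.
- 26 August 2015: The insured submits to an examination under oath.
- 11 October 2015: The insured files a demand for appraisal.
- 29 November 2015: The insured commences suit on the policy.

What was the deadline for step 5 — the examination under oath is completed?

Step 5 runs from 15 August 2015, when the property is made available. 29 days after 15 August 2015 is 13 September 2015.

13 September 2015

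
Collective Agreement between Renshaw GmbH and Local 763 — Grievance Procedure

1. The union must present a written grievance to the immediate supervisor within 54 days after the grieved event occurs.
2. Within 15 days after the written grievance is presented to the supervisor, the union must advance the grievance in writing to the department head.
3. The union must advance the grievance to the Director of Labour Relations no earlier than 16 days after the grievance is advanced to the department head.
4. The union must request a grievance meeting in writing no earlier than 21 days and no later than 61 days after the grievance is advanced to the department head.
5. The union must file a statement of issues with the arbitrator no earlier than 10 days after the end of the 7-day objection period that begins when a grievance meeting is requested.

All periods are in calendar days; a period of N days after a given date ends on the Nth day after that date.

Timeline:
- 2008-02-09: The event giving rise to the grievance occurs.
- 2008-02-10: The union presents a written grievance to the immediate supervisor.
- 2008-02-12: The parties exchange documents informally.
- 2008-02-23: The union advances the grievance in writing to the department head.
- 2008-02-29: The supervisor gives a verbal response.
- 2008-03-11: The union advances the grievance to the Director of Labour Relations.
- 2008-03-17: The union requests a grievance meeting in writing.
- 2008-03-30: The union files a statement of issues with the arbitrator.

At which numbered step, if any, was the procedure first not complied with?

Step 5

Step 1 — counting 54 days from 2008-02-09 (when the grieved event occurs) gives a deadline of 2008-04-03; completed 2008-02-10, before the deadline.
Step 2 — counting 15 days from 2008-02-10 (when the written grievance is presented to the supervisor) gives a deadline of 2008-02-25; done 2008-02-23 — timely.
Step 3 — must wait 16 days from 2008-02-23 (when the grievance is advanced to the department head), so not before 2008-03-10; 2008-03-11 is on or after that date.
Step 4 — 21 and 61 days from 2008-02-23 (when the grievance is advanced to the department head) are 2008-03-15 and 2008-04-24 respectively; done 2008-03-17 — within the window.
Step 5 — must wait 10 days from 2008-03-24 (end of the 7-day objection period, which began when a grievance meeting is requested on 2008-03-17), so not before 2008-04-03; 2008-03-30 is 4 days before the earliest permitted date.
Later steps need not be reached.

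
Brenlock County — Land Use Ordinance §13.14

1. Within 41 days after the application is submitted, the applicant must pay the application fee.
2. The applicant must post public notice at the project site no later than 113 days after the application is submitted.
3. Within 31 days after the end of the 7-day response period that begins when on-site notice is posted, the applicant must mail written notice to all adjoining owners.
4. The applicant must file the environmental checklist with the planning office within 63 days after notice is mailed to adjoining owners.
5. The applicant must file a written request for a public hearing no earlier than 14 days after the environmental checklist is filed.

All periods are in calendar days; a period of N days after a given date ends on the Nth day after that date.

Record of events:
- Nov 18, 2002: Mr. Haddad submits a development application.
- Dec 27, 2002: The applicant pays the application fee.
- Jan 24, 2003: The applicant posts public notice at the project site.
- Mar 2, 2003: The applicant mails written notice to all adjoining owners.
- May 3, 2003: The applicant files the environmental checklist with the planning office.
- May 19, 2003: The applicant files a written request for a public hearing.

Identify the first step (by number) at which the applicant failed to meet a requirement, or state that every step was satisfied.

Step 1 — counting 41 days from Nov 18, 2002 (when the application is submitted) gives a deadline of Dec 29, 2002; Dec 27, 2002 is within that limit.
Step 2 — counting 113 days from Nov 18, 2002 (when the application is submitted) gives a deadline of Mar 11, 2003; done Jan 24, 2003 — timely.
Step 3 — counting 31 days from Jan 31, 2003 (end of the 7-day response period, which began when on-site notice is posted on Jan 24, 2003) gives a deadline of Mar 3, 2003; Mar 2, 2003 is within that limit.
Step 4 — counting 63 days from Mar 2, 2003 (when notice is mailed to adjoining owners) gives a deadline of May 4, 2003; completed May 3, 2003, before the deadline.
Step 5 — must wait 14 days from May 3, 2003 (when the environmental checklist is filed), so not before May 17, 2003; May 19, 2003 is on or after that date.

None — every step was satisfied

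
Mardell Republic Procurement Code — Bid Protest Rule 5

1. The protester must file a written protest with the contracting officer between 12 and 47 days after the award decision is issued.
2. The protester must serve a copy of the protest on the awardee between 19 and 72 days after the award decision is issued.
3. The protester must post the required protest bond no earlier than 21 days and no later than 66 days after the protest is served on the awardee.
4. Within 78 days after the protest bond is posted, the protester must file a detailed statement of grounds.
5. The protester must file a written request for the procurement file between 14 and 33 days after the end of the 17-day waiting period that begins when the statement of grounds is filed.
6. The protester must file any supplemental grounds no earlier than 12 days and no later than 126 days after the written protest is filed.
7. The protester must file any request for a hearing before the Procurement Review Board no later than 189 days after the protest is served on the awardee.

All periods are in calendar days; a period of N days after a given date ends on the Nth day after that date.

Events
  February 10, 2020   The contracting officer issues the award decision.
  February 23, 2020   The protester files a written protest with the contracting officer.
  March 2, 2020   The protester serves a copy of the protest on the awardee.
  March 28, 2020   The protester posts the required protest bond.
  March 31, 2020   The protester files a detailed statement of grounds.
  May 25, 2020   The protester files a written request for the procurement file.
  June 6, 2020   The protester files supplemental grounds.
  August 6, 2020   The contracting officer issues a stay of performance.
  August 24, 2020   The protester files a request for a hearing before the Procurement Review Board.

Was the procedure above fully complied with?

Step 1: the window is 12–47 days after February 10, 2020 (when the award decision is issued), so February 22, 2020 through March 28, 2020; done February 23, 2020 — within the window.
Step 2: the window is 19–72 days after February 10, 2020 (when the award decision is issued), so February 29, 2020 through April 22, 2020; done March 2, 2020, which is between those dates.
Step 3: the window is 21–66 days after March 2, 2020 (when the protest is served on the awardee), so March 23, 2020 through May 7, 2020; March 28, 2020 falls inside that range.
Step 4: 78 days after March 28, 2020 (when the protest bond is posted) is June 14, 2020; March 31, 2020 is within that limit.
Step 5: the window is 14–33 days after April 17, 2020 (end of the 17-day waiting period, which began when the statement of grounds is filed on March 31, 2020), so May 1, 2020 through May 20, 2020; May 25, 2020 is 5 days past the end of the window.

No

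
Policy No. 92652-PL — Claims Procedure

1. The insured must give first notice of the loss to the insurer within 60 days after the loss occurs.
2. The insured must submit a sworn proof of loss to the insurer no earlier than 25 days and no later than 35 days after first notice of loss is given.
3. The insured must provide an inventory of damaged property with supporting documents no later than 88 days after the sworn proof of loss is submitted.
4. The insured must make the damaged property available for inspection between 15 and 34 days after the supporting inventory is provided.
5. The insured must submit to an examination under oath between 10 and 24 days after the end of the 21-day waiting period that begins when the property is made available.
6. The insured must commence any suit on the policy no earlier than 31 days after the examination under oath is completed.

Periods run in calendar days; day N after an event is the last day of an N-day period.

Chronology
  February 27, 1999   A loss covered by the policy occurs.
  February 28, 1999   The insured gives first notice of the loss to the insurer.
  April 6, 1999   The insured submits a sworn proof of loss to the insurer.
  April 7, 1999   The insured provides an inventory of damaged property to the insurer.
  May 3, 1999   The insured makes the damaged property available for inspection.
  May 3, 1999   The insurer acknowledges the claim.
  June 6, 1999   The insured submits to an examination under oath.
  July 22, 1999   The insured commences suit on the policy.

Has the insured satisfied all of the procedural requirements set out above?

No

(1) due by February 27, 1999 + 60 days = April 28, 1999; done February 28, 1999 — timely.
(2) the permitted window runs from February 28, 1999 + 25 = March 25, 1999 to February 28, 1999 + 35 = April 4, 1999; April 6, 1999 is 2 days past the end of the window.
No need to go further; step 2 was not satisfied.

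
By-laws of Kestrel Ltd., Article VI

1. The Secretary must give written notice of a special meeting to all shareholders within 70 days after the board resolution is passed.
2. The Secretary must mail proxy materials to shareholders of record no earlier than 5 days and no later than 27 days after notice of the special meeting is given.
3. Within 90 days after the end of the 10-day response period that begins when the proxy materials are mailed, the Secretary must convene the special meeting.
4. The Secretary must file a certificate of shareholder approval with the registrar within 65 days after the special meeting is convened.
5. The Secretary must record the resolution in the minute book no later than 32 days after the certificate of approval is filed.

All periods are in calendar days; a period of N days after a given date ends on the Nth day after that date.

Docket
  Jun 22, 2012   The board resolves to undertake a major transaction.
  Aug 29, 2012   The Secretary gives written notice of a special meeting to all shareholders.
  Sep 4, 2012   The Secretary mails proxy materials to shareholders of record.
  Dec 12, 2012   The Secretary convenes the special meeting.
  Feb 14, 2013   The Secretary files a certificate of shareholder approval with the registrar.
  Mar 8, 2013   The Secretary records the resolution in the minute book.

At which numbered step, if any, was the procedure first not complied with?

None — every step was satisfied

Step 1 — counting 70 days from Jun 22, 2012 (when the board resolution is passed) gives a deadline of Aug 31, 2012; completed Aug 29, 2012, before the deadline.
Step 2 — 5 and 27 days from Aug 29, 2012 (when notice of the special meeting is given) are Sep 3, 2012 and Sep 25, 2012 respectively; done Sep 4, 2012, which is between those dates.
Step 3 — counting 90 days from Sep 14, 2012 (end of the 10-day response period, which began when the proxy materials are mailed on Sep 4, 2012) gives a deadline of Dec 13, 2012; completed Dec 12, 2012, before the deadline.
Step 4 — counting 65 days from Dec 12, 2012 (when the special meeting is convened) gives a deadline of Feb 15, 2013; Feb 14, 2013 is within that limit.
Step 5 — counting 32 days from Feb 14, 2013 (when the certificate of approval is filed) gives a deadline of Mar 18, 2013; done Mar 8, 2013 — timely.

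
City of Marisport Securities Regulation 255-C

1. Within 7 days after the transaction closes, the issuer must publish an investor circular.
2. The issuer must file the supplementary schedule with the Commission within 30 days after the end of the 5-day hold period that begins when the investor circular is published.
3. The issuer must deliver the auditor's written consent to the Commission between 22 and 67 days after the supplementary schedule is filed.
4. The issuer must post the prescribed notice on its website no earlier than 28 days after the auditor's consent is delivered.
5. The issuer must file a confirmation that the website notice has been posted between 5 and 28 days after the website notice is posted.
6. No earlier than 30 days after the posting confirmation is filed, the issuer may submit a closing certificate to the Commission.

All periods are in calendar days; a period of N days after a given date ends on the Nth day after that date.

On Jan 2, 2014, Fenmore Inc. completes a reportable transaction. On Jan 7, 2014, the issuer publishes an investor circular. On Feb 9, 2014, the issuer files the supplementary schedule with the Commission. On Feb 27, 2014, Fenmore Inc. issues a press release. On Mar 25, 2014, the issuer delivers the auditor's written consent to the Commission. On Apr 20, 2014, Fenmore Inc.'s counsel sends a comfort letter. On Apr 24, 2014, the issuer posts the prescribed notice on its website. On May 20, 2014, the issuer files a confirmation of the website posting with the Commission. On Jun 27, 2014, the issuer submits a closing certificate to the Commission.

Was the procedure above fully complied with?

(1) due by Jan 2, 2014 + 7 days = Jan 9, 2014; Jan 7, 2014 is within that limit.
(2) due by Jan 12, 2014 + 30 days = Feb 11, 2014; Feb 9, 2014 is within that limit.
(3) the permitted window runs from Feb 9, 2014 + 22 = Mar 3, 2014 to Feb 9, 2014 + 67 = Apr 17, 2014; done Mar 25, 2014, which is between those dates.
(4) permitted from Mar 25, 2014 + 28 days = Apr 22, 2014 onward; done Apr 24, 2014 — permitted.
(5) the permitted window runs from Apr 24, 2014 + 5 = Apr 29, 2014 to Apr 24, 2014 + 28 = May 22, 2014; May 20, 2014 falls inside that range.
(6) permitted from May 20, 2014 + 30 days = Jun 19, 2014 onward; done Jun 27, 2014 — permitted.

Yes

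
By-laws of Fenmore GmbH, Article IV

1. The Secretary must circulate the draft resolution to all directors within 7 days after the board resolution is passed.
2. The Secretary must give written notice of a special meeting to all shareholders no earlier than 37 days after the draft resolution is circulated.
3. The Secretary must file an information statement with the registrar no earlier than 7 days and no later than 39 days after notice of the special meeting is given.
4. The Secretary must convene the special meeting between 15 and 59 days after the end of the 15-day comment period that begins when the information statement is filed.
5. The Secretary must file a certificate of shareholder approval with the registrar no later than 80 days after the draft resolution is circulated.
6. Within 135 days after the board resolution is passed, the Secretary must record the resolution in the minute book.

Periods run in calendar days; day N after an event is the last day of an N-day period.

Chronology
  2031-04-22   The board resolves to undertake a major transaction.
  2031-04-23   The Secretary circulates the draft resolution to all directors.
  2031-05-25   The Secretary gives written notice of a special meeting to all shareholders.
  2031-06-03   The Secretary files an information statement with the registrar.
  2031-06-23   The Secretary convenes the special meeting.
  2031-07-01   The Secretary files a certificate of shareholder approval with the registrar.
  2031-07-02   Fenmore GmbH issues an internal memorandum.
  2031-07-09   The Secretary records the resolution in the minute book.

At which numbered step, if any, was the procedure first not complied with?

Step 1 — counting 7 days from 2031-04-22 (when the board resolution is passed) gives a deadline of 2031-04-29; done 2031-04-23 — timely.
Step 2 — must wait 37 days from 2031-04-23 (when the draft resolution is circulated), so not before 2031-05-30; 2031-05-25 is 5 days before the earliest permitted date.

Step 2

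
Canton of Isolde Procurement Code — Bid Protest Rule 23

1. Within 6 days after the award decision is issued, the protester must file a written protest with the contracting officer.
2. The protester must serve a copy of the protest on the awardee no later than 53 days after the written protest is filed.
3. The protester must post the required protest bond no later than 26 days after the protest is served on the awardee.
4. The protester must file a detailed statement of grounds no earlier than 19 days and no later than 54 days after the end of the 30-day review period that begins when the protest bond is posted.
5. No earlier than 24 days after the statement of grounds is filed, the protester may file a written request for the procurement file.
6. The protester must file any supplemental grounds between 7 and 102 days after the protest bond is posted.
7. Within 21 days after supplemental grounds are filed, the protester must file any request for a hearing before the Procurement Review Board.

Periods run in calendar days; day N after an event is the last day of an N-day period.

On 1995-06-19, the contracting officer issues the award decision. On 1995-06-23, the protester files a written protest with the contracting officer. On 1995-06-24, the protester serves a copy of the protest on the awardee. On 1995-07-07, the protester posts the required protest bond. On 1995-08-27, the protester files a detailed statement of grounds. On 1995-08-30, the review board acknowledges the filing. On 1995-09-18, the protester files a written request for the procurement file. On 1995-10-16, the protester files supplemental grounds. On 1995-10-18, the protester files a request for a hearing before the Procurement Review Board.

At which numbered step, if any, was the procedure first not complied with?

(1) due by 1995-06-19 + 6 days = 1995-06-25; 1995-06-23 is within that limit.
(2) due by 1995-06-23 + 53 days = 1995-08-15; completed 1995-06-24, before the deadline.
(3) due by 1995-06-24 + 26 days = 1995-07-20; done 1995-07-07 — timely.
(4) the permitted window runs from 1995-08-06 + 19 = 1995-08-25 to 1995-08-06 + 54 = 1995-09-29; done 1995-08-27 — within the window.
(5) permitted from 1995-08-27 + 24 days = 1995-09-20 onward; 1995-09-18 is 2 days before the earliest permitted date.

Step 5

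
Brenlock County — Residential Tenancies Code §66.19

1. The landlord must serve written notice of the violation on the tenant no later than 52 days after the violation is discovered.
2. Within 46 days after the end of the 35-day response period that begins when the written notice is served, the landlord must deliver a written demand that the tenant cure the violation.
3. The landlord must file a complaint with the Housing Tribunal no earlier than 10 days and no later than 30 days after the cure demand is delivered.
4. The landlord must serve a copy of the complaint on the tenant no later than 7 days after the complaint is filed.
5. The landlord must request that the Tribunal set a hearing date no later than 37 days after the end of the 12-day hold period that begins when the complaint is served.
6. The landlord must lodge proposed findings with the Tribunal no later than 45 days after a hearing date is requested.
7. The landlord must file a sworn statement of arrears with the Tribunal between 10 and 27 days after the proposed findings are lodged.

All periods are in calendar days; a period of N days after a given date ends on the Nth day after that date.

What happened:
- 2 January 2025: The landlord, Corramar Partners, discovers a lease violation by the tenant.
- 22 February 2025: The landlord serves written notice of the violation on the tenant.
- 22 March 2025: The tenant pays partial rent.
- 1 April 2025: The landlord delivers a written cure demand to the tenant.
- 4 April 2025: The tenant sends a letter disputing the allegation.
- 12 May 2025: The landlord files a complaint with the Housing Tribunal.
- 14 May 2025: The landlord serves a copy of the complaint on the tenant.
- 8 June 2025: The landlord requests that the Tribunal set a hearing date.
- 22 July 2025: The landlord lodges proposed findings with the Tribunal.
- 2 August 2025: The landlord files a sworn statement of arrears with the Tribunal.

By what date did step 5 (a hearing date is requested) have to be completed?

The complaint is served on 14 May 2025; the 12-day hold period therefore ends 26 May 2025, and step 5 runs from that date. 37 days after 26 May 2025 is 2 July 2025.

2 July 2025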